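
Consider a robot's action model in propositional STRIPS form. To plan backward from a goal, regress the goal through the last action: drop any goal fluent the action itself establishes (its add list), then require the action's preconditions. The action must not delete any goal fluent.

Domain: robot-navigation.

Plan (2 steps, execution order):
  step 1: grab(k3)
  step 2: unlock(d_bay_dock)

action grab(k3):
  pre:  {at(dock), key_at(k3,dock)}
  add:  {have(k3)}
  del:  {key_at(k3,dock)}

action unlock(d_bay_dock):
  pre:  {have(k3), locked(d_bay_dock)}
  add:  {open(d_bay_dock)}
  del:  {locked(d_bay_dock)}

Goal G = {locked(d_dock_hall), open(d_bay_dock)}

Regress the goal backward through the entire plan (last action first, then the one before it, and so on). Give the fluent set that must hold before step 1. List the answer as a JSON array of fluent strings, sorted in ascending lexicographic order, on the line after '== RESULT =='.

Regress step by step:
  through step 2 (unlock(d_bay_dock)): drop {open(d_bay_dock)}, keep {locked(d_dock_hall)}, require {have(k3), locked(d_bay_dock)}
    → {have(k3), locked(d_bay_dock), locked(d_dock_hall)}
  through step 1 (grab(k3)): drop {have(k3)}, keep {locked(d_bay_dock), locked(d_dock_hall)}, require {at(dock), key_at(k3,dock)}
    → {at(dock), key_at(k3,dock), locked(d_bay_dock), locked(d_dock_hall)}

== RESULT ==
["at(dock)", "key_at(k3,dock)", "locked(d_bay_dock)", "locked(d_dock_hall)"]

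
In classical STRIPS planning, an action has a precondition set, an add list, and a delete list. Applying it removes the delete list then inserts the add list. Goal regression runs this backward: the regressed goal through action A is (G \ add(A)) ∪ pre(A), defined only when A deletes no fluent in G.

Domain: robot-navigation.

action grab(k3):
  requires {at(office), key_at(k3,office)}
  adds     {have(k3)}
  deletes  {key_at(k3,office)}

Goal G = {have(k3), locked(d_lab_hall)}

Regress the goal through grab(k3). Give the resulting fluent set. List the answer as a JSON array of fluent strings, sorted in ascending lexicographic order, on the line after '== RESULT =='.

Compute (G \ add) ∪ pre:
  G ∩ del = {}  (empty — regression defined)
  G \ add = {have(k3), locked(d_lab_hall)} \ {have(k3)} = {locked(d_lab_hall)}
  ∪ pre   = {locked(d_lab_hall)} ∪ {at(office), key_at(k3,office)}
          = {at(office), key_at(k3,office), locked(d_lab_hall)}

== RESULT ==
["at(office)", "key_at(k3,office)", "locked(d_lab_hall)"]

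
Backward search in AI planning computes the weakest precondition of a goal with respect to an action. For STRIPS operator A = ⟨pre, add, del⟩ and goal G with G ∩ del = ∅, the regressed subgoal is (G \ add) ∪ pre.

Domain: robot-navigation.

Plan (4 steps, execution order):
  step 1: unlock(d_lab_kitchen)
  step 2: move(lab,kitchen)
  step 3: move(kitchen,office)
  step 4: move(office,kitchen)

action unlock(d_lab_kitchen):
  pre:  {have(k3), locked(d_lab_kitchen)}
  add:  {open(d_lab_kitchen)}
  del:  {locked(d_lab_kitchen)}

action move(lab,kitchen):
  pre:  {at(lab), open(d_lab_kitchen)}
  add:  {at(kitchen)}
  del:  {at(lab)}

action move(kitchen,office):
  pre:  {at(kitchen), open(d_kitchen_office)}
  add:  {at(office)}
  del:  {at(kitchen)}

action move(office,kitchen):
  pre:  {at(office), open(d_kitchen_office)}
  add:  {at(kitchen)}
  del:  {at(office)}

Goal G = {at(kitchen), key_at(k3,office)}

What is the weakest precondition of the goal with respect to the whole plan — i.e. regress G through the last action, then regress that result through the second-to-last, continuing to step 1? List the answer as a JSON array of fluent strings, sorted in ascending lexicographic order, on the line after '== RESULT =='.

Work backward from the goal:
  through step 4 (move(office,kitchen)): drop {at(kitchen)}, keep {key_at(k3,office)}, require {at(office), open(d_kitchen_office)}
    → {at(office), key_at(k3,office), open(d_kitchen_office)}
  through step 3 (move(kitchen,office)): drop {at(office)}, keep {key_at(k3,office), open(d_kitchen_office)}, require {at(kitchen), open(d_kitchen_office)}
    → {at(kitchen), key_at(k3,office), open(d_kitchen_office)}
  through step 2 (move(lab,kitchen)): drop {at(kitchen)}, keep {key_at(k3,office), open(d_kitchen_office)}, require {at(lab), open(d_lab_kitchen)}
    → {at(lab), key_at(k3,office), open(d_kitchen_office), open(d_lab_kitchen)}
  through step 1 (unlock(d_lab_kitchen)): drop {open(d_lab_kitchen)}, keep {at(lab), key_at(k3,office), open(d_kitchen_office)}, require {have(k3), locked(d_lab_kitchen)}
    → {at(lab), have(k3), key_at(k3,office), locked(d_lab_kitchen), open(d_kitchen_office)}

== RESULT ==
["at(lab)", "have(k3)", "key_at(k3,office)", "locked(d_lab_kitchen)", "open(d_kitchen_office)"]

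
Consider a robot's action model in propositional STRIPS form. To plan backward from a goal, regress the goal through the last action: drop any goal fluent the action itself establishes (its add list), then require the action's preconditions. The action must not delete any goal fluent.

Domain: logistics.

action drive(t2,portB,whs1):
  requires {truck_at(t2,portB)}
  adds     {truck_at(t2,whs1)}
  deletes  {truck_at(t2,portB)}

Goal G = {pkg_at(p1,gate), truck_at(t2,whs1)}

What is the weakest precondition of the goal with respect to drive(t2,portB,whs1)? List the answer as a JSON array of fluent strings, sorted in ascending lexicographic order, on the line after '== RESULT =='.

Compute (G \ add) ∪ pre:
  G ∩ del = {}  (empty — regression defined)
  G \ add = {pkg_at(p1,gate), truck_at(t2,whs1)} \ {truck_at(t2,whs1)} = {pkg_at(p1,gate)}
  ∪ pre   = {pkg_at(p1,gate)} ∪ {truck_at(t2,portB)}
          = {pkg_at(p1,gate), truck_at(t2,portB)}

== RESULT ==
["pkg_at(p1,gate)", "truck_at(t2,portB)"]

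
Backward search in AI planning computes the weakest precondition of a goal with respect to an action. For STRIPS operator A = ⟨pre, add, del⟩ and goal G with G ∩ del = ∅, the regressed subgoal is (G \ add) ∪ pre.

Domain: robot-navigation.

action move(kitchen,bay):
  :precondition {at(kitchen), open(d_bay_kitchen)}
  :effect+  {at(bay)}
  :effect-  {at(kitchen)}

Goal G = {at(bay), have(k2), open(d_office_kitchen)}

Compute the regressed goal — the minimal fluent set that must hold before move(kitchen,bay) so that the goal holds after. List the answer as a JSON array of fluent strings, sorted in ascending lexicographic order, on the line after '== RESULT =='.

Compute (G \ add) ∪ pre:
  G ∩ del = {}  (empty — regression defined)
  G \ add = {at(bay), have(k2), open(d_office_kitchen)} \ {at(bay)} = {have(k2), open(d_office_kitchen)}
  ∪ pre   = {have(k2), open(d_office_kitchen)} ∪ {at(kitchen), open(d_bay_kitchen)}
          = {at(kitchen), have(k2), open(d_bay_kitchen), open(d_office_kitchen)}

== RESULT ==
["at(kitchen)", "have(k2)", "open(d_bay_kitchen)", "open(d_office_kitchen)"]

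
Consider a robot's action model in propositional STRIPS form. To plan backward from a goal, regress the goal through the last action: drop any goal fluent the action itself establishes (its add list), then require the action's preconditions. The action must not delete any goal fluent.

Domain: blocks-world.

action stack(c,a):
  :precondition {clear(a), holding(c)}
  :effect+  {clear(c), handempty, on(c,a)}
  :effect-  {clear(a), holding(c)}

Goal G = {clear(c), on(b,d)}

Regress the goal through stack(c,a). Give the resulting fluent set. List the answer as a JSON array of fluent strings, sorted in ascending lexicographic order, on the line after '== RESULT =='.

Regress:
  G ∩ del = {}  (empty — regression defined)
  G \ add = {clear(c), on(b,d)} \ {clear(c), handempty, on(c,a)} = {on(b,d)}
  ∪ pre   = {on(b,d)} ∪ {clear(a), holding(c)}
          = {clear(a), holding(c), on(b,d)}

== RESULT ==
["clear(a)", "holding(c)", "on(b,d)"]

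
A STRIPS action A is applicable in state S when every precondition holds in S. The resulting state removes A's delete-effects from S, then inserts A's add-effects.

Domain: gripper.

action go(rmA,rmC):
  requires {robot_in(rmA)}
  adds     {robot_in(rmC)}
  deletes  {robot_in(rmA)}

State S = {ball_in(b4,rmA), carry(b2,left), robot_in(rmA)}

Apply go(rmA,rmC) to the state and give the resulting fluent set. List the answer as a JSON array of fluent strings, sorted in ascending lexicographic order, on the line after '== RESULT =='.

Progress:
  pre ⊆ S: {robot_in(rmA)} ⊆ S  — applicable
  S \ del = {ball_in(b4,rmA), carry(b2,left)}
  ∪ add   = {ball_in(b4,rmA), carry(b2,left), robot_in(rmC)}

== RESULT ==
["ball_in(b4,rmA)", "carry(b2,left)", "robot_in(rmC)"]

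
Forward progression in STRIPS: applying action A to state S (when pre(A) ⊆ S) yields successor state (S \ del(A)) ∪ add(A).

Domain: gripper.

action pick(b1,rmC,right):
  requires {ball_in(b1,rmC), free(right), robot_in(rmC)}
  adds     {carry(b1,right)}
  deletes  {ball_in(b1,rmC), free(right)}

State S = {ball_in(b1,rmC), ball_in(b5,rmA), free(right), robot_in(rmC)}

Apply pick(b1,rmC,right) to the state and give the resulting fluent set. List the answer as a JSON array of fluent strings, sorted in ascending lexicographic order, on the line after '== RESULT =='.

Progress:
  pre ⊆ S: {ball_in(b1,rmC), free(right), robot_in(rmC)} ⊆ S  — applicable
  S \ del = {ball_in(b5,rmA), robot_in(rmC)}
  ∪ add   = {ball_in(b5,rmA), carry(b1,right), robot_in(rmC)}

== RESULT ==
["ball_in(b5,rmA)", "carry(b1,right)", "robot_in(rmC)"]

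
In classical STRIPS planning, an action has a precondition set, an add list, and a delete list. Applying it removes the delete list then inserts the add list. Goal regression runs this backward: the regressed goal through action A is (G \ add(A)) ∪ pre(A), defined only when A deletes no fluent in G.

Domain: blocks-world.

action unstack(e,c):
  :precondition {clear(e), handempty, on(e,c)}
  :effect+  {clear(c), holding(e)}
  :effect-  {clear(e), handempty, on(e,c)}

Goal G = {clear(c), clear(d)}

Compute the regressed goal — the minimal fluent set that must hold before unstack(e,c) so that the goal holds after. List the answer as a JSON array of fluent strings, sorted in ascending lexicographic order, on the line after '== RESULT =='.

Compute (G \ add) ∪ pre:
  G ∩ del = {}  (empty — regression defined)
  G \ add = {clear(c), clear(d)} \ {clear(c), holding(e)} = {clear(d)}
  ∪ pre   = {clear(d)} ∪ {clear(e), handempty, on(e,c)}
          = {clear(d), clear(e), handempty, on(e,c)}

== RESULT ==
["clear(d)", "clear(e)", "handempty", "on(e,c)"]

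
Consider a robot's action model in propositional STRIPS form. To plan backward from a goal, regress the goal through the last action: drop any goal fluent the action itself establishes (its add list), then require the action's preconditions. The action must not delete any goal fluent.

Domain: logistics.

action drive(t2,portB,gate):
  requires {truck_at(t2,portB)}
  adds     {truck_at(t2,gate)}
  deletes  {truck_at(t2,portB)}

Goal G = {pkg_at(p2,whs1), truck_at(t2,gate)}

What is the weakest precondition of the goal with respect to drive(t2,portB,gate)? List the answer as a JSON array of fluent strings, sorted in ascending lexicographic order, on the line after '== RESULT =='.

Compute (G \ add) ∪ pre:
  G ∩ del = {}  (empty — regression defined)
  G \ add = {pkg_at(p2,whs1), truck_at(t2,gate)} \ {truck_at(t2,gate)} = {pkg_at(p2,whs1)}
  ∪ pre   = {pkg_at(p2,whs1)} ∪ {truck_at(t2,portB)}
          = {pkg_at(p2,whs1), truck_at(t2,portB)}

== RESULT ==
["pkg_at(p2,whs1)", "truck_at(t2,portB)"]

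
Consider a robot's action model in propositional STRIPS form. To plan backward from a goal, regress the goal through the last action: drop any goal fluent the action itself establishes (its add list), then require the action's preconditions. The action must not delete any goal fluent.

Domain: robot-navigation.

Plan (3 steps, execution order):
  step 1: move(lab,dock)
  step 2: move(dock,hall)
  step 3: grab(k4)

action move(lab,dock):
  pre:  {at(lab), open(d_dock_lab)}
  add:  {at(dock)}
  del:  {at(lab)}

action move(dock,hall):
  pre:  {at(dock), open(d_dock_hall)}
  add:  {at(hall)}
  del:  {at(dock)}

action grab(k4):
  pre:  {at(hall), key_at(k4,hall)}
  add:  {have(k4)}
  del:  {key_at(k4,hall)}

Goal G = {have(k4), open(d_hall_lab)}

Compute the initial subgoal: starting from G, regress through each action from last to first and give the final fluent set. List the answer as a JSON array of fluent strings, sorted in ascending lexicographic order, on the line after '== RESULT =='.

Regress step by step:
  through step 3 (grab(k4)): drop {have(k4)}, keep {open(d_hall_lab)}, require {at(hall), key_at(k4,hall)}
    → {at(hall), key_at(k4,hall), open(d_hall_lab)}
  through step 2 (move(dock,hall)): drop {at(hall)}, keep {key_at(k4,hall), open(d_hall_lab)}, require {at(dock), open(d_dock_hall)}
    → {at(dock), key_at(k4,hall), open(d_dock_hall), open(d_hall_lab)}
  through step 1 (move(lab,dock)): drop {at(dock)}, keep {key_at(k4,hall), open(d_dock_hall), open(d_hall_lab)}, require {at(lab), open(d_dock_lab)}
    → {at(lab), key_at(k4,hall), open(d_dock_hall), open(d_dock_lab), open(d_hall_lab)}

== RESULT ==
["at(lab)", "key_at(k4,hall)", "open(d_dock_hall)", "open(d_dock_lab)", "open(d_hall_lab)"]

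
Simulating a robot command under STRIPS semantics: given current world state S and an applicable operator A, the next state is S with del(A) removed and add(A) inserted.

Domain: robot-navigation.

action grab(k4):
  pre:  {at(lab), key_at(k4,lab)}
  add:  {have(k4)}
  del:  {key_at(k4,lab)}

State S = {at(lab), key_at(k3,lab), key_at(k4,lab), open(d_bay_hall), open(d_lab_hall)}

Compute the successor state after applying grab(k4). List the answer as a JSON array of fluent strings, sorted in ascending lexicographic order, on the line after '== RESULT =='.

Compute (S \ del) ∪ add:
  pre ⊆ S: {at(lab), key_at(k4,lab)} ⊆ S  — applicable
  S \ del = {at(lab), key_at(k3,lab), open(d_bay_hall), open(d_lab_hall)}
  ∪ add   = {at(lab), have(k4), key_at(k3,lab), open(d_bay_hall), open(d_lab_hall)}

== RESULT ==
["at(lab)", "have(k4)", "key_at(k3,lab)", "open(d_bay_hall)", "open(d_lab_hall)"]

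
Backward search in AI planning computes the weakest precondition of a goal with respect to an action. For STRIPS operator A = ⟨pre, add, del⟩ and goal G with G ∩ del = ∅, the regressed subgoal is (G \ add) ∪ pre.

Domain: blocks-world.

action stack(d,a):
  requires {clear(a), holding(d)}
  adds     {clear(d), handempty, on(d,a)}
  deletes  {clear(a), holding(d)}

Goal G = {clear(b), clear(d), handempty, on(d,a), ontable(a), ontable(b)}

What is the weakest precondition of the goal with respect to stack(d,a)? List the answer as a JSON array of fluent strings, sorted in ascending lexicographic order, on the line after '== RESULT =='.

Regress:
  G ∩ del = {}  (empty — regression defined)
  G \ add = {clear(b), clear(d), handempty, on(d,a), ontable(a), ontable(b)} \ {clear(d), handempty, on(d,a)} = {clear(b), ontable(a), ontable(b)}
  ∪ pre   = {clear(b), ontable(a), ontable(b)} ∪ {clear(a), holding(d)}
          = {clear(a), clear(b), holding(d), ontable(a), ontable(b)}

== RESULT ==
["clear(a)", "clear(b)", "holding(d)", "ontable(a)", "ontable(b)"]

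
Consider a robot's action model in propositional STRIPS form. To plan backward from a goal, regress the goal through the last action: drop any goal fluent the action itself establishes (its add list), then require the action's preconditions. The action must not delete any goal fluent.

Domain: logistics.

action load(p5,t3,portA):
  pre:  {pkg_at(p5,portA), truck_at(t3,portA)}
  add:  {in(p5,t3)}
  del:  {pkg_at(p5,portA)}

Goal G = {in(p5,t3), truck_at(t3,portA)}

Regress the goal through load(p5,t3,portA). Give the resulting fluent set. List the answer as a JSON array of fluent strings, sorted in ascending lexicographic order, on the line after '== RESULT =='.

Compute (G \ add) ∪ pre:
  G ∩ del = {}  (empty — regression defined)
  G \ add = {in(p5,t3), truck_at(t3,portA)} \ {in(p5,t3)} = {truck_at(t3,portA)}
  ∪ pre   = {truck_at(t3,portA)} ∪ {pkg_at(p5,portA), truck_at(t3,portA)}
          = {pkg_at(p5,portA), truck_at(t3,portA)}

== RESULT ==
["pkg_at(p5,portA)", "truck_at(t3,portA)"]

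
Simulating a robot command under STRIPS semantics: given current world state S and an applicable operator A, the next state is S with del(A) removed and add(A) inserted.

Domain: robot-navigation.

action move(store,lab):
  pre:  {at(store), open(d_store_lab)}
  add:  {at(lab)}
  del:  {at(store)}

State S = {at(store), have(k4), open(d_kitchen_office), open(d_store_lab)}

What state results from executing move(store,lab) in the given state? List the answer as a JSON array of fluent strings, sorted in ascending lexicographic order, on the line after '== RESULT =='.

Compute (S \ del) ∪ add:
  pre ⊆ S: {at(store), open(d_store_lab)} ⊆ S  — applicable
  S \ del = {have(k4), open(d_kitchen_office), open(d_store_lab)}
  ∪ add   = {at(lab), have(k4), open(d_kitchen_office), open(d_store_lab)}

== RESULT ==
["at(lab)", "have(k4)", "open(d_kitchen_office)", "open(d_store_lab)"]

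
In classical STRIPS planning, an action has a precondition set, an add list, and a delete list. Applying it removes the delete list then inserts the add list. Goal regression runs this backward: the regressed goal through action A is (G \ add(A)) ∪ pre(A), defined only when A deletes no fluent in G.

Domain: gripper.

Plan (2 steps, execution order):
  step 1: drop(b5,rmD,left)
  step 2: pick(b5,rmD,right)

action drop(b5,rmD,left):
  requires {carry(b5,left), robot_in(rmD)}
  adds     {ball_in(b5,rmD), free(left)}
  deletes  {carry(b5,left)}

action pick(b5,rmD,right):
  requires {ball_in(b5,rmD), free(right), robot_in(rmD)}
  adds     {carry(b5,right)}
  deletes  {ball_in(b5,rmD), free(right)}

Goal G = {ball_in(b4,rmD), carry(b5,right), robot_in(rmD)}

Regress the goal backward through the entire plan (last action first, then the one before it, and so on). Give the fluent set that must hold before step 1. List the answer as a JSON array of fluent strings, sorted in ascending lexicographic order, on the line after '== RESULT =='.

Work backward from the goal:
  through step 2 (pick(b5,rmD,right)): drop {carry(b5,right)}, keep {ball_in(b4,rmD), robot_in(rmD)}, require {ball_in(b5,rmD), free(right), robot_in(rmD)}
    → {ball_in(b4,rmD), ball_in(b5,rmD), free(right), robot_in(rmD)}
  through step 1 (drop(b5,rmD,left)): drop {ball_in(b5,rmD)}, keep {ball_in(b4,rmD), free(right), robot_in(rmD)}, require {carry(b5,left), robot_in(rmD)}
    → {ball_in(b4,rmD), carry(b5,left), free(right), robot_in(rmD)}

== RESULT ==
["ball_in(b4,rmD)", "carry(b5,left)", "free(right)", "robot_in(rmD)"]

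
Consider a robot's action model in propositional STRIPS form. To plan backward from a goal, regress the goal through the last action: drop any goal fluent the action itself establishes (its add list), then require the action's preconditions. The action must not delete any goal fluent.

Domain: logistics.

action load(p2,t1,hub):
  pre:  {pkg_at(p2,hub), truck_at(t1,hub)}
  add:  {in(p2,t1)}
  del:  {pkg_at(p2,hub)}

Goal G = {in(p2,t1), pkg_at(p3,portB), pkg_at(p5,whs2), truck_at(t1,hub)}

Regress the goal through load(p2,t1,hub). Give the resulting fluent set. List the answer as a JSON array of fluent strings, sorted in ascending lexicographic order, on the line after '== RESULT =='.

Regress:
  G ∩ del = {}  (empty — regression defined)
  G \ add = {in(p2,t1), pkg_at(p3,portB), pkg_at(p5,whs2), truck_at(t1,hub)} \ {in(p2,t1)} = {pkg_at(p3,portB), pkg_at(p5,whs2), truck_at(t1,hub)}
  ∪ pre   = {pkg_at(p3,portB), pkg_at(p5,whs2), truck_at(t1,hub)} ∪ {pkg_at(p2,hub), truck_at(t1,hub)}
          = {pkg_at(p2,hub), pkg_at(p3,portB), pkg_at(p5,whs2), truck_at(t1,hub)}

== RESULT ==
["pkg_at(p2,hub)", "pkg_at(p3,portB)", "pkg_at(p5,whs2)", "truck_at(t1,hub)"]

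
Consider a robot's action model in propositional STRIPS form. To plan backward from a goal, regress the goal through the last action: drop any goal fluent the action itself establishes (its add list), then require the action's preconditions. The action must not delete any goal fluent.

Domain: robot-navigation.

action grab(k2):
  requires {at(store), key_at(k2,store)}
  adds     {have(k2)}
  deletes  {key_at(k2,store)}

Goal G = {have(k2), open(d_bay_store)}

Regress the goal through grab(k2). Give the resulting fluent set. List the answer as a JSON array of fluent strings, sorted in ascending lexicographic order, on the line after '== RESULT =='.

Regress:
  G ∩ del = {}  (empty — regression defined)
  G \ add = {have(k2), open(d_bay_store)} \ {have(k2)} = {open(d_bay_store)}
  ∪ pre   = {open(d_bay_store)} ∪ {at(store), key_at(k2,store)}
          = {at(store), key_at(k2,store), open(d_bay_store)}

== RESULT ==
["at(store)", "key_at(k2,store)", "open(d_bay_store)"]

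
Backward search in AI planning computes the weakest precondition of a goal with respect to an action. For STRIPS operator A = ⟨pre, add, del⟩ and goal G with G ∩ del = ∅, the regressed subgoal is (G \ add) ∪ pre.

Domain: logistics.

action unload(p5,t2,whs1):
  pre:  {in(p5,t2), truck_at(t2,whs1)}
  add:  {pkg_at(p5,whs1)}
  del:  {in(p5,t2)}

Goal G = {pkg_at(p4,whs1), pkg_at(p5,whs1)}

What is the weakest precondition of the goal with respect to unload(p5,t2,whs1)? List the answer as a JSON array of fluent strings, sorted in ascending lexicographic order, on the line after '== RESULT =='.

Regress:
  G ∩ del = {}  (empty — regression defined)
  G \ add = {pkg_at(p4,whs1), pkg_at(p5,whs1)} \ {pkg_at(p5,whs1)} = {pkg_at(p4,whs1)}
  ∪ pre   = {pkg_at(p4,whs1)} ∪ {in(p5,t2), truck_at(t2,whs1)}
          = {in(p5,t2), pkg_at(p4,whs1), truck_at(t2,whs1)}

== RESULT ==
["in(p5,t2)", "pkg_at(p4,whs1)", "truck_at(t2,whs1)"]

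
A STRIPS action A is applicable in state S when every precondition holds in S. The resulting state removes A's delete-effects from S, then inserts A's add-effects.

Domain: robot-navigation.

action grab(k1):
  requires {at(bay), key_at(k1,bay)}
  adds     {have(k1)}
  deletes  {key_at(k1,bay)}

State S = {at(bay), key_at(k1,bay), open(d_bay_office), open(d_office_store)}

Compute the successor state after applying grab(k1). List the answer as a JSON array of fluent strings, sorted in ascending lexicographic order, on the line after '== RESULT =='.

Compute (S \ del) ∪ add:
  pre ⊆ S: {at(bay), key_at(k1,bay)} ⊆ S  — applicable
  S \ del = {at(bay), open(d_bay_office), open(d_office_store)}
  ∪ add   = {at(bay), have(k1), open(d_bay_office), open(d_office_store)}

== RESULT ==
["at(bay)", "have(k1)", "open(d_bay_office)", "open(d_office_store)"]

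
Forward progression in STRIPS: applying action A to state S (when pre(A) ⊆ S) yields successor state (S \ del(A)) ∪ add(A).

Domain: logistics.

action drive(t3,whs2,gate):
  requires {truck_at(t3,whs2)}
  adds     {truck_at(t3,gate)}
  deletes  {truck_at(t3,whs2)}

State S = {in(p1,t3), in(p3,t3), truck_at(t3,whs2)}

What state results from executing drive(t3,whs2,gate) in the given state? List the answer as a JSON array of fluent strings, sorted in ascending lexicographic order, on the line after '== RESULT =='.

Progress:
  pre ⊆ S: {truck_at(t3,whs2)} ⊆ S  — applicable
  S \ del = {in(p1,t3), in(p3,t3)}
  ∪ add   = {in(p1,t3), in(p3,t3), truck_at(t3,gate)}

== RESULT ==
["in(p1,t3)", "in(p3,t3)", "truck_at(t3,gate)"]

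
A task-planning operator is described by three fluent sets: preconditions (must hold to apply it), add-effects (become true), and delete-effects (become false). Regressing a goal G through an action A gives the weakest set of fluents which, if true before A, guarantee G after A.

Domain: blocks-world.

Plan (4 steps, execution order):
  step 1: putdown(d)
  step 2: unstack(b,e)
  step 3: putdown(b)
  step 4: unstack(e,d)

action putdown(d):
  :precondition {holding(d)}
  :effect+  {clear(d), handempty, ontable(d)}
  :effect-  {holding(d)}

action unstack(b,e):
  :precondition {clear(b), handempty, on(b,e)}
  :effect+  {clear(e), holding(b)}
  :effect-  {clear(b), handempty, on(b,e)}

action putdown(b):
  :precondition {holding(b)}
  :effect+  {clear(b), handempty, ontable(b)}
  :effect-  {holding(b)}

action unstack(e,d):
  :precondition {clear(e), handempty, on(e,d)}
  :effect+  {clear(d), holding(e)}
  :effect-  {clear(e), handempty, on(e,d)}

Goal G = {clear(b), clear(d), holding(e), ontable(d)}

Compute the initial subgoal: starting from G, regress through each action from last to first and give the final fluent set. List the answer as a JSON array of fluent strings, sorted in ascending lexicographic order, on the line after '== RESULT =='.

Work backward from the goal:
  through step 4 (unstack(e,d)): drop {clear(d), holding(e)}, keep {clear(b), ontable(d)}, require {clear(e), handempty, on(e,d)}
    → {clear(b), clear(e), handempty, on(e,d), ontable(d)}
  through step 3 (putdown(b)): drop {clear(b), handempty}, keep {clear(e), on(e,d), ontable(d)}, require {holding(b)}
    → {clear(e), holding(b), on(e,d), ontable(d)}
  through step 2 (unstack(b,e)): drop {clear(e), holding(b)}, keep {on(e,d), ontable(d)}, require {clear(b), handempty, on(b,e)}
    → {clear(b), handempty, on(b,e), on(e,d), ontable(d)}
  through step 1 (putdown(d)): drop {handempty, ontable(d)}, keep {clear(b), on(b,e), on(e,d)}, require {holding(d)}
    → {clear(b), holding(d), on(b,e), on(e,d)}

== RESULT ==
["clear(b)", "holding(d)", "on(b,e)", "on(e,d)"]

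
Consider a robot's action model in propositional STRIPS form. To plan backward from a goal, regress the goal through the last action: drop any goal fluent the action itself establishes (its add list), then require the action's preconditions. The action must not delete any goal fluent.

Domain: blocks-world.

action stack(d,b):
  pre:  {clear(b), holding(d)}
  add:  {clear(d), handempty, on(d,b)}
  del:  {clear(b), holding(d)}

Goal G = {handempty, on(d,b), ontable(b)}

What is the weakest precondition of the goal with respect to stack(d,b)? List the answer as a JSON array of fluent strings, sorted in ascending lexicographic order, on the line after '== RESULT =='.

Regress:
  G ∩ del = {}  (empty — regression defined)
  G \ add = {handempty, on(d,b), ontable(b)} \ {clear(d), handempty, on(d,b)} = {ontable(b)}
  ∪ pre   = {ontable(b)} ∪ {clear(b), holding(d)}
          = {clear(b), holding(d), ontable(b)}

== RESULT ==
["clear(b)", "holding(d)", "ontable(b)"]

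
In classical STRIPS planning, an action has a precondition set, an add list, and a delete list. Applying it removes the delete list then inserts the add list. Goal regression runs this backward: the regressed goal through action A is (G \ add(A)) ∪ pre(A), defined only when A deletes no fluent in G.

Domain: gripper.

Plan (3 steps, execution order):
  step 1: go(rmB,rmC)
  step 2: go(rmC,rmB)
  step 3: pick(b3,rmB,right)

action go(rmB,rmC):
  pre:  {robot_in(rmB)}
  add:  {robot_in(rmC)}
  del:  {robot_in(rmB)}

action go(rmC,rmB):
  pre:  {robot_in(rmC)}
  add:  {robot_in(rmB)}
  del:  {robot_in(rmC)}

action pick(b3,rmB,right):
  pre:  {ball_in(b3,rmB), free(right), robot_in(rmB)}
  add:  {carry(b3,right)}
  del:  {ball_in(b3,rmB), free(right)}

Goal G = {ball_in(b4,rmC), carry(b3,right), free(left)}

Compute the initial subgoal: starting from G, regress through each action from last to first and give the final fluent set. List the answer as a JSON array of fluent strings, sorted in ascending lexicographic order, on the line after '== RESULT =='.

Regress step by step:
  through step 3 (pick(b3,rmB,right)): drop {carry(b3,right)}, keep {ball_in(b4,rmC), free(left)}, require {ball_in(b3,rmB), free(right), robot_in(rmB)}
    → {ball_in(b3,rmB), ball_in(b4,rmC), free(left), free(right), robot_in(rmB)}
  through step 2 (go(rmC,rmB)): drop {robot_in(rmB)}, keep {ball_in(b3,rmB), ball_in(b4,rmC), free(left), free(right)}, require {robot_in(rmC)}
    → {ball_in(b3,rmB), ball_in(b4,rmC), free(left), free(right), robot_in(rmC)}
  through step 1 (go(rmB,rmC)): drop {robot_in(rmC)}, keep {ball_in(b3,rmB), ball_in(b4,rmC), free(left), free(right)}, require {robot_in(rmB)}
    → {ball_in(b3,rmB), ball_in(b4,rmC), free(left), free(right), robot_in(rmB)}

== RESULT ==
["ball_in(b3,rmB)", "ball_in(b4,rmC)", "free(left)", "free(right)", "robot_in(rmB)"]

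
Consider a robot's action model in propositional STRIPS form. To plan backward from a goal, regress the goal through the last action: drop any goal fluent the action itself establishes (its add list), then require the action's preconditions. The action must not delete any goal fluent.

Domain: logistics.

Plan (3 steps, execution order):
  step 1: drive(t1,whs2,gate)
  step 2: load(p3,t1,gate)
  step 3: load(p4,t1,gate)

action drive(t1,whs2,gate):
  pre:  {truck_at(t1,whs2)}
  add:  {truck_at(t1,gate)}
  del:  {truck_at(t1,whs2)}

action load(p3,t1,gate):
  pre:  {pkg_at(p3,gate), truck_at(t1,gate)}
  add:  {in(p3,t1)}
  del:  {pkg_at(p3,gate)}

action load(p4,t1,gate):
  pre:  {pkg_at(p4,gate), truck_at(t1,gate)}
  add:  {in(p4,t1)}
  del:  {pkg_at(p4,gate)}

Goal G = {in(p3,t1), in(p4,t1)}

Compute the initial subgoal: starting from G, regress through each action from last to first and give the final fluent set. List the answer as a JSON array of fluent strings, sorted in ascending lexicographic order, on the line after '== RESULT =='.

Work backward from the goal:
  through step 3 (load(p4,t1,gate)): drop {in(p4,t1)}, keep {in(p3,t1)}, require {pkg_at(p4,gate), truck_at(t1,gate)}
    → {in(p3,t1), pkg_at(p4,gate), truck_at(t1,gate)}
  through step 2 (load(p3,t1,gate)): drop {in(p3,t1)}, keep {pkg_at(p4,gate), truck_at(t1,gate)}, require {pkg_at(p3,gate), truck_at(t1,gate)}
    → {pkg_at(p3,gate), pkg_at(p4,gate), truck_at(t1,gate)}
  through step 1 (drive(t1,whs2,gate)): drop {truck_at(t1,gate)}, keep {pkg_at(p3,gate), pkg_at(p4,gate)}, require {truck_at(t1,whs2)}
    → {pkg_at(p3,gate), pkg_at(p4,gate), truck_at(t1,whs2)}

== RESULT ==
["pkg_at(p3,gate)", "pkg_at(p4,gate)", "truck_at(t1,whs2)"]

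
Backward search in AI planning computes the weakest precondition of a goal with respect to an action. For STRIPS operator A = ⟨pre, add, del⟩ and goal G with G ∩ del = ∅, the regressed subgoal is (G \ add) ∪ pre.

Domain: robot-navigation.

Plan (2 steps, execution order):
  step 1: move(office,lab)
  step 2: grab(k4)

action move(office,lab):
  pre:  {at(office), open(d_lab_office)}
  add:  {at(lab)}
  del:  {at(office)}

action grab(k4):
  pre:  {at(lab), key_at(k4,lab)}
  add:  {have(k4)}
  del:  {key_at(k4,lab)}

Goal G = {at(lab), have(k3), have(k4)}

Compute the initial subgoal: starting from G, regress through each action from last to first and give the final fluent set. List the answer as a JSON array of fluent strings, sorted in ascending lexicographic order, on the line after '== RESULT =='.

Work backward from the goal:
  through step 2 (grab(k4)): drop {have(k4)}, keep {at(lab), have(k3)}, require {at(lab), key_at(k4,lab)}
    → {at(lab), have(k3), key_at(k4,lab)}
  through step 1 (move(office,lab)): drop {at(lab)}, keep {have(k3), key_at(k4,lab)}, require {at(office), open(d_lab_office)}
    → {at(office), have(k3), key_at(k4,lab), open(d_lab_office)}

== RESULT ==
["at(office)", "have(k3)", "key_at(k4,lab)", "open(d_lab_office)"]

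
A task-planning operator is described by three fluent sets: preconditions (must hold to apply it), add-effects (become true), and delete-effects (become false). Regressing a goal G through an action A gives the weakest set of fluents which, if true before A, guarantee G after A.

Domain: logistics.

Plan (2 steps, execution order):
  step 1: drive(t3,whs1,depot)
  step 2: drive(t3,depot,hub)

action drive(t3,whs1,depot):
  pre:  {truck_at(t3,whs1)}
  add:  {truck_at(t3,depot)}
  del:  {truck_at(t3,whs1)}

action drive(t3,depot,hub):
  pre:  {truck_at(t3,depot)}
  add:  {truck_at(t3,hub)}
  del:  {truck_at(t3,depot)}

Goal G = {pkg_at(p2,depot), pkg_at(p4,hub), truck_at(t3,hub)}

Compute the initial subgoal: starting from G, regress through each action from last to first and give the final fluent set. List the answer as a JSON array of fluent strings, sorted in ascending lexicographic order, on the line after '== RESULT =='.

Regress step by step:
  through step 2 (drive(t3,depot,hub)): drop {truck_at(t3,hub)}, keep {pkg_at(p2,depot), pkg_at(p4,hub)}, require {truck_at(t3,depot)}
    → {pkg_at(p2,depot), pkg_at(p4,hub), truck_at(t3,depot)}
  through step 1 (drive(t3,whs1,depot)): drop {truck_at(t3,depot)}, keep {pkg_at(p2,depot), pkg_at(p4,hub)}, require {truck_at(t3,whs1)}
    → {pkg_at(p2,depot), pkg_at(p4,hub), truck_at(t3,whs1)}

== RESULT ==
["pkg_at(p2,depot)", "pkg_at(p4,hub)", "truck_at(t3,whs1)"]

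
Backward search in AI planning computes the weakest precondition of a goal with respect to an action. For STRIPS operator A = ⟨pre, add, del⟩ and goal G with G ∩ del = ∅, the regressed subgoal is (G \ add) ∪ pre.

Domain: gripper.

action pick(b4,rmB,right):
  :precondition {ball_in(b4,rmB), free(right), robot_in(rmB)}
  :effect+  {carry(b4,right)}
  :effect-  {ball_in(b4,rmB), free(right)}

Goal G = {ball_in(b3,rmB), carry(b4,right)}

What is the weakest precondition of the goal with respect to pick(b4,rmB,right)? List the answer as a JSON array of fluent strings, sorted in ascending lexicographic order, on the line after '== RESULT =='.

Regress:
  G ∩ del = {}  (empty — regression defined)
  G \ add = {ball_in(b3,rmB), carry(b4,right)} \ {carry(b4,right)} = {ball_in(b3,rmB)}
  ∪ pre   = {ball_in(b3,rmB)} ∪ {ball_in(b4,rmB), free(right), robot_in(rmB)}
          = {ball_in(b3,rmB), ball_in(b4,rmB), free(right), robot_in(rmB)}

== RESULT ==
["ball_in(b3,rmB)", "ball_in(b4,rmB)", "free(right)", "robot_in(rmB)"]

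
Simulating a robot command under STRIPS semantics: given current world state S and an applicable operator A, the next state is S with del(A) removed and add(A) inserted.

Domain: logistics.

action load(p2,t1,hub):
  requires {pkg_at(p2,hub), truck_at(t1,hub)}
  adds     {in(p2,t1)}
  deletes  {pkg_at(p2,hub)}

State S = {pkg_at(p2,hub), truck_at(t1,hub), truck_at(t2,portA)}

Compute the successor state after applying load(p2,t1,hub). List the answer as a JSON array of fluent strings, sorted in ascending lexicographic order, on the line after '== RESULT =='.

Progress:
  pre ⊆ S: {pkg_at(p2,hub), truck_at(t1,hub)} ⊆ S  — applicable
  S \ del = {truck_at(t1,hub), truck_at(t2,portA)}
  ∪ add   = {in(p2,t1), truck_at(t1,hub), truck_at(t2,portA)}

== RESULT ==
["in(p2,t1)", "truck_at(t1,hub)", "truck_at(t2,portA)"]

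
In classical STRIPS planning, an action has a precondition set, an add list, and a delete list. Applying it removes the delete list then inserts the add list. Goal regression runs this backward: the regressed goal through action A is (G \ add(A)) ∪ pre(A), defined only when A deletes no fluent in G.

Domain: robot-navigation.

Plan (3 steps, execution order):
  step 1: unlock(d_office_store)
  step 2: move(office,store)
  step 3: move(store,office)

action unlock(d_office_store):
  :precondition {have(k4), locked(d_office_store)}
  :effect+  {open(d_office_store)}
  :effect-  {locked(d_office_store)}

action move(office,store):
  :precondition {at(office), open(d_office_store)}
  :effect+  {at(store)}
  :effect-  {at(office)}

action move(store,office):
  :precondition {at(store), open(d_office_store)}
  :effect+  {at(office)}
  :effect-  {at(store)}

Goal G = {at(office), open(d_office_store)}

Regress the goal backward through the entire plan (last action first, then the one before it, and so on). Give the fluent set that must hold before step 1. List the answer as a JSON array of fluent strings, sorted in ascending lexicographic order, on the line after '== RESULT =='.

Work backward from the goal:
  through step 3 (move(store,office)): drop {at(office)}, keep {open(d_office_store)}, require {at(store), open(d_office_store)}
    → {at(store), open(d_office_store)}
  through step 2 (move(office,store)): drop {at(store)}, keep {open(d_office_store)}, require {at(office), open(d_office_store)}
    → {at(office), open(d_office_store)}
  through step 1 (unlock(d_office_store)): drop {open(d_office_store)}, keep {at(office)}, require {have(k4), locked(d_office_store)}
    → {at(office), have(k4), locked(d_office_store)}

== RESULT ==
["at(office)", "have(k4)", "locked(d_office_store)"]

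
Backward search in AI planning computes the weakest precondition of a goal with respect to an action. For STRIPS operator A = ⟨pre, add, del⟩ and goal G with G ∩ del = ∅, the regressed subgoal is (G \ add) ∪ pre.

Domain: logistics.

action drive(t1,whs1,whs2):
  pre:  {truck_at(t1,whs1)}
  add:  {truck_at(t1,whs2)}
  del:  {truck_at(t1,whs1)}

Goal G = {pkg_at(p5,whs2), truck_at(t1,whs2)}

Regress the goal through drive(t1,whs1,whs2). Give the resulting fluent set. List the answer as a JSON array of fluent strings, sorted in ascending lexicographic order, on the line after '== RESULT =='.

Compute (G \ add) ∪ pre:
  G ∩ del = {}  (empty — regression defined)
  G \ add = {pkg_at(p5,whs2), truck_at(t1,whs2)} \ {truck_at(t1,whs2)} = {pkg_at(p5,whs2)}
  ∪ pre   = {pkg_at(p5,whs2)} ∪ {truck_at(t1,whs1)}
          = {pkg_at(p5,whs2), truck_at(t1,whs1)}

== RESULT ==
["pkg_at(p5,whs2)", "truck_at(t1,whs1)"]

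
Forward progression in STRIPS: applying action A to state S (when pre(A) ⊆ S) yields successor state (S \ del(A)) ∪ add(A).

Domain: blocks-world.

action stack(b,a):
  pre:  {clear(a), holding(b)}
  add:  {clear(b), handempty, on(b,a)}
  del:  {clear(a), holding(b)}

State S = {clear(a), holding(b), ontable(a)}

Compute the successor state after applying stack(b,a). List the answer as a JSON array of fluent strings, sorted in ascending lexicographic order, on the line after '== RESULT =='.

Progress:
  pre ⊆ S: {clear(a), holding(b)} ⊆ S  — applicable
  S \ del = {ontable(a)}
  ∪ add   = {clear(b), handempty, on(b,a), ontable(a)}

== RESULT ==
["clear(b)", "handempty", "on(b,a)", "ontable(a)"]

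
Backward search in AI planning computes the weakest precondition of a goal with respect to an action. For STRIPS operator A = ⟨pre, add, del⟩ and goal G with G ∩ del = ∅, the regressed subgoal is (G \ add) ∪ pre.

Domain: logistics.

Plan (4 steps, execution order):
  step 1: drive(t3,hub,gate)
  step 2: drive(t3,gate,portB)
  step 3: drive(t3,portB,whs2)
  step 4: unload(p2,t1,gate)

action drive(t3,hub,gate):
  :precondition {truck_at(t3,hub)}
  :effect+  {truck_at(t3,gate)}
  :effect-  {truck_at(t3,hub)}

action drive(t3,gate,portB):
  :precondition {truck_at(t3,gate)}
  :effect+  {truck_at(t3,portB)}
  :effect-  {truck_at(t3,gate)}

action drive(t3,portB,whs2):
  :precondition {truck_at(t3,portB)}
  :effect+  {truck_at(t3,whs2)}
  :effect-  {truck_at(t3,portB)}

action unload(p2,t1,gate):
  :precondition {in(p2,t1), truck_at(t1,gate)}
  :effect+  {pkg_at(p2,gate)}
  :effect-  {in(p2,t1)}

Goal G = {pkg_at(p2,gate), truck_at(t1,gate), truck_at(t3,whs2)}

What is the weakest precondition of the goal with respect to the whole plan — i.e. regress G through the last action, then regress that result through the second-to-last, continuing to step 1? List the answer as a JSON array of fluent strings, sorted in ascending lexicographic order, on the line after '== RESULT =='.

Work backward from the goal:
  through step 4 (unload(p2,t1,gate)): drop {pkg_at(p2,gate)}, keep {truck_at(t1,gate), truck_at(t3,whs2)}, require {in(p2,t1), truck_at(t1,gate)}
    → {in(p2,t1), truck_at(t1,gate), truck_at(t3,whs2)}
  through step 3 (drive(t3,portB,whs2)): drop {truck_at(t3,whs2)}, keep {in(p2,t1), truck_at(t1,gate)}, require {truck_at(t3,portB)}
    → {in(p2,t1), truck_at(t1,gate), truck_at(t3,portB)}
  through step 2 (drive(t3,gate,portB)): drop {truck_at(t3,portB)}, keep {in(p2,t1), truck_at(t1,gate)}, require {truck_at(t3,gate)}
    → {in(p2,t1), truck_at(t1,gate), truck_at(t3,gate)}
  through step 1 (drive(t3,hub,gate)): drop {truck_at(t3,gate)}, keep {in(p2,t1), truck_at(t1,gate)}, require {truck_at(t3,hub)}
    → {in(p2,t1), truck_at(t1,gate), truck_at(t3,hub)}

== RESULT ==
["in(p2,t1)", "truck_at(t1,gate)", "truck_at(t3,hub)"]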